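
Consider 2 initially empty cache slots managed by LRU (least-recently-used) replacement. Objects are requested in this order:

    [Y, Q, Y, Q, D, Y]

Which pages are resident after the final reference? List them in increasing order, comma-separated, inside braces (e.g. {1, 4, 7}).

{D, Y}

Y → fault, frames {Y}
Q → fault, frames {Y,Q}
Y → hit
Q → hit
D → fault, evict Y, frames {Q,D}
Y → fault, evict Q, frames {D,Y}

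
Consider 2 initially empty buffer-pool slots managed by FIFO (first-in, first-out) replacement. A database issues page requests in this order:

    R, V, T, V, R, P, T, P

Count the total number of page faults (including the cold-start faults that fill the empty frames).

6

R: miss, frames {R}
V: miss, frames {R,V}
T: miss, evict R, frames {V,T}
V: hit
R: miss, evict V, frames {T,R}
P: miss, evict T, frames {R,P}
T: miss, evict R, frames {P,T}
P: hit
Page faults: 6.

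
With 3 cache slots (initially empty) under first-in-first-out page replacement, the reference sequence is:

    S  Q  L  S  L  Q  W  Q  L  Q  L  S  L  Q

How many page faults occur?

6

S: miss, frames (S)
Q: miss, frames (S Q)
L: miss, frames (S Q L)
S: hit
L: hit
Q: hit
W: miss, evict S, frames (Q L W)
Q: hit
L: hit
Q: hit
L: hit
S: miss, evict Q, frames (L W S)
L: hit
Q: miss, evict L, frames (W S Q)
Page faults: 6.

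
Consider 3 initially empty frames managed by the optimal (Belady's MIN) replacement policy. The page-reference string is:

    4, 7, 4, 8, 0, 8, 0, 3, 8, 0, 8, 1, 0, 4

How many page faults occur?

7

4 → miss, frames (4)
7 → miss, frames (4 7)
4 → hit
8 → miss, frames (4 7 8)
0 → miss, evict 7, frames (4 8 0)
8 → hit
0 → hit
3 → miss, evict 4, frames (8 0 3)
8 → hit
0 → hit
8 → hit
1 → miss, evict 3, frames (8 0 1)
0 → hit
4 → miss, evict 1, frames (8 0 4)
Page faults: 7.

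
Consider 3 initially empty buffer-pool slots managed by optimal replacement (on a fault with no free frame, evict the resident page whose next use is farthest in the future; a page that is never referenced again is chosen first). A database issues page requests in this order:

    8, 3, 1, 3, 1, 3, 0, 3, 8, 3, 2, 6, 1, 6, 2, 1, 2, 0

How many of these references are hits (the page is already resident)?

10

8 → fault, frames {8}
3 → fault, frames {8,3}
1 → fault, frames {8,3,1}
3 → hit
1 → hit
3 → hit
0 → fault, evict 1, frames {8,3,0}
3 → hit
8 → hit
3 → hit
2 → fault, evict 3, frames {8,0,2}
6 → fault, evict 8, frames {0,2,6}
1 → fault, evict 0, frames {2,6,1}
6 → hit
2 → hit
1 → hit
2 → hit
0 → fault, evict 1, frames {2,6,0}
Hits: 10.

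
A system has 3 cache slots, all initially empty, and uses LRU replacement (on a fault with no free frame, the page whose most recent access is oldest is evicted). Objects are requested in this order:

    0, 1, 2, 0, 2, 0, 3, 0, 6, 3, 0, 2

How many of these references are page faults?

0 → miss, frames {0}
1 → miss, frames {0,1}
2 → miss, frames {0,1,2}
0 → hit
2 → hit
0 → hit
3 → miss, evict 1, frames {2,0,3}
0 → hit
6 → miss, evict 2, frames {3,0,6}
3 → hit
0 → hit
2 → miss, evict 6, frames {3,0,2}
Page faults: 6.

6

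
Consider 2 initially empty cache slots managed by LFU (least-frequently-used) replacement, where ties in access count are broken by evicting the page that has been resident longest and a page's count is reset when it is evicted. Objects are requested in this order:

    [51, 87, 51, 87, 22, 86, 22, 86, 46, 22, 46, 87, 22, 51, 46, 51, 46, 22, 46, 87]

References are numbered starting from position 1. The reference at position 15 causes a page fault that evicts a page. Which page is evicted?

51

pos 1: 51 -> miss, frames [51]
pos 2: 87 -> miss, frames [51, 87]
pos 3: 51 -> hit
pos 4: 87 -> hit
pos 5: 22 -> miss, evict 51, frames [87, 22]
pos 6: 86 -> miss, evict 22, frames [87, 86]
pos 7: 22 -> miss, evict 86, frames [87, 22]
pos 8: 86 -> miss, evict 22, frames [87, 86]
pos 9: 46 -> miss, evict 86, frames [87, 46]
pos 10: 22 -> miss, evict 46, frames [87, 22]
pos 11: 46 -> miss, evict 22, frames [87, 46]
pos 12: 87 -> hit
pos 13: 22 -> miss, evict 46, frames [87, 22]
pos 14: 51 -> miss, evict 22, frames [87, 51]
pos 15: 46 -> miss, evict 51, frames [87, 46]
At position 15, page 51 is evicted.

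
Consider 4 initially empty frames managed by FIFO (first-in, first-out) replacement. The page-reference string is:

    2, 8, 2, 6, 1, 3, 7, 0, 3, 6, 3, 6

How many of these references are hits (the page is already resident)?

2 → fault, frames [2]
8 → fault, frames [2, 8]
2 → hit
6 → fault, frames [2, 8, 6]
1 → fault, frames [2, 8, 6, 1]
3 → fault, evict 2, frames [8, 6, 1, 3]
7 → fault, evict 8, frames [6, 1, 3, 7]
0 → fault, evict 6, frames [1, 3, 7, 0]
3 → hit
6 → fault, evict 1, frames [3, 7, 0, 6]
3 → hit
6 → hit
Hits: 4.

4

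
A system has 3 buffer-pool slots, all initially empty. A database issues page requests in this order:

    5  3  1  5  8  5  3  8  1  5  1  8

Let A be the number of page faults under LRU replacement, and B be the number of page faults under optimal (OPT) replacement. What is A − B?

2

Under LRU: F F F . F . F . F F . . → 7 faults.
Under OPT: F F F . F . . . F . . . → 5 faults.
A − B = 7 − 5 = 2.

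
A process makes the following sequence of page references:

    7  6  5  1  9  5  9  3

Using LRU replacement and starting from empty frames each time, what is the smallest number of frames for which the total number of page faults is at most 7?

2

f=1: 8 faults
f=2: 7 faults
f=3: 6 faults
f=4: 6 faults
f=5: 6 faults
f=6: 6 faults
Smallest f with faults ≤ 7 is 2.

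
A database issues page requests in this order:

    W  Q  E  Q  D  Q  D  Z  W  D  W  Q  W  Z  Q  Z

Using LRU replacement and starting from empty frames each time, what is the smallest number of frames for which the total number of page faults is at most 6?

f=1: 16 faults
f=2: 10 faults
f=3: 8 faults
f=4: 6 faults
f=5: 5 faults
Smallest f with faults ≤ 6 is 4.

4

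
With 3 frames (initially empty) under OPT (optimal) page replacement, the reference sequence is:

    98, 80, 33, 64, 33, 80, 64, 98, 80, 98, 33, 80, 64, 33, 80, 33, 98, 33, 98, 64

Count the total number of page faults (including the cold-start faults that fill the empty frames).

98 -> fault, frames (98)
80 -> fault, frames (98 80)
33 -> fault, frames (98 80 33)
64 -> fault, evict 98, frames (80 33 64)
33 -> hit
80 -> hit
64 -> hit
98 -> fault, evict 64, frames (80 33 98)
80 -> hit
98 -> hit
33 -> hit
80 -> hit
64 -> fault, evict 98, frames (80 33 64)
33 -> hit
80 -> hit
33 -> hit
98 -> fault, evict 80, frames (33 64 98)
33 -> hit
98 -> hit
64 -> hit
Page faults: 7.

7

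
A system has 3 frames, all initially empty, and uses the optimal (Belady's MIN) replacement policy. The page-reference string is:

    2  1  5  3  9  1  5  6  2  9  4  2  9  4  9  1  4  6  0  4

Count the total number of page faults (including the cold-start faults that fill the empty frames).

11

2 → fault, frames [2]
1 → fault, frames [2, 1]
5 → fault, frames [2, 1, 5]
3 → fault, evict 2, frames [1, 5, 3]
9 → fault, evict 3, frames [1, 5, 9]
1 → hit
5 → hit
6 → fault, evict 5, frames [1, 9, 6]
2 → fault, evict 6, frames [1, 9, 2]
9 → hit
4 → fault, evict 1, frames [9, 2, 4]
2 → hit
9 → hit
4 → hit
9 → hit
1 → fault, evict 2, frames [9, 4, 1]
4 → hit
6 → fault, evict 1, frames [9, 4, 6]
0 → fault, evict 6, frames [9, 4, 0]
4 → hit
Page faults: 11.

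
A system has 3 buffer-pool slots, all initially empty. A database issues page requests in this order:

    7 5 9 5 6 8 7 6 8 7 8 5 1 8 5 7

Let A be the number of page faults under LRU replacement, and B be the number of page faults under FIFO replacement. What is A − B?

-1

Under LRU: F F F . F F F . . . . F F . . F → 9 faults.
Under FIFO: F F F . F F F . . . . F F F . F → 10 faults.
A − B = 9 − 10 = -1.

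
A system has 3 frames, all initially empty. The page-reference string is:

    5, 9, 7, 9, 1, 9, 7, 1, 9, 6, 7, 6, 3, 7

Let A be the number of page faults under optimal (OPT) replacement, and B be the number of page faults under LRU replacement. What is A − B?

-1

Under OPT: F F F . F . . . . F . . F . → 6 faults.
Under LRU: F F F . F . . . . F F . F . → 7 faults.
A − B = 6 − 7 = -1.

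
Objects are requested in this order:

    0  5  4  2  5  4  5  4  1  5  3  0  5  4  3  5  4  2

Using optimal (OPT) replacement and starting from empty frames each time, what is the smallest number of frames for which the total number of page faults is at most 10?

3

f=1: 18 faults
f=2: 12 faults
f=3: 9 faults
f=4: 7 faults
f=5: 6 faults
f=6: 6 faults
Smallest f with faults ≤ 10 is 3.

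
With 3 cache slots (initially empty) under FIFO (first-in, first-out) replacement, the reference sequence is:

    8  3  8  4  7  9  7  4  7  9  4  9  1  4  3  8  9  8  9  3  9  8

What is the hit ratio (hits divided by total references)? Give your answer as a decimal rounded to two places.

8: fault, frames [8]
3: fault, frames [8, 3]
8: hit
4: fault, frames [8, 3, 4]
7: fault, evict 8, frames [3, 4, 7]
9: fault, evict 3, frames [4, 7, 9]
7: hit
4: hit
7: hit
9: hit
4: hit
9: hit
1: fault, evict 4, frames [7, 9, 1]
4: fault, evict 7, frames [9, 1, 4]
3: fault, evict 9, frames [1, 4, 3]
8: fault, evict 1, frames [4, 3, 8]
9: fault, evict 4, frames [3, 8, 9]
8: hit
9: hit
3: hit
9: hit
8: hit
Hits: 12 of 22 references → 12/22 = 0.5455.

0.55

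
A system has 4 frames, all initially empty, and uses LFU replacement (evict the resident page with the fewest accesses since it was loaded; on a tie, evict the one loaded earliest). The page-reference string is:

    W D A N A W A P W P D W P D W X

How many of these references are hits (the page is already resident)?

W -> fault, frames (W)
D -> fault, frames (W D)
A -> fault, frames (W D A)
N -> fault, frames (W D A N)
A -> hit
W -> hit
A -> hit
P -> fault, evict D, frames (W A N P)
W -> hit
P -> hit
D -> fault, evict N, frames (W A P D)
W -> hit
P -> hit
D -> hit
W -> hit
X -> fault, evict D, frames (W A P X)
Hits: 9.

9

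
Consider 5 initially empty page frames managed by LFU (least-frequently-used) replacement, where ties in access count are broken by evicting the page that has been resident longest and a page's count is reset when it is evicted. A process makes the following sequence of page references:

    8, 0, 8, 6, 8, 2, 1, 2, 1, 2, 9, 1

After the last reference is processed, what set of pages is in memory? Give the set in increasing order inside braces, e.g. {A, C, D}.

8: fault, frames {8}
0: fault, frames {8,0}
8: hit
6: fault, frames {8,0,6}
8: hit
2: fault, frames {8,0,6,2}
1: fault, frames {8,0,6,2,1}
2: hit
1: hit
2: hit
9: fault, evict 0, frames {8,6,2,1,9}
1: hit

{1, 2, 6, 8, 9}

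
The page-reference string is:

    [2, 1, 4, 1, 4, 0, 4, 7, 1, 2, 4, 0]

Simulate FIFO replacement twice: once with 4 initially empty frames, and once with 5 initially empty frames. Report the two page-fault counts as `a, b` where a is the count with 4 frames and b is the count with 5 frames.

6, 5

4 frames: F F F . . F . F . F . . → 6 faults.
5 frames: F F F . . F . F . . . . → 5 faults.
5 < 6: adding a frame reduced faults, as is typical.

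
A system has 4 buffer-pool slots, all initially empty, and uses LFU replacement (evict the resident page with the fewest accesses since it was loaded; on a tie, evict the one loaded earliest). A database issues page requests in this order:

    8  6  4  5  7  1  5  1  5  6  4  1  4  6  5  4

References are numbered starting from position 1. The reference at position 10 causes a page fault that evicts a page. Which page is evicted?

pos 1: 8 -> miss, frames (8)
pos 2: 6 -> miss, frames (8 6)
pos 3: 4 -> miss, frames (8 6 4)
pos 4: 5 -> miss, frames (8 6 4 5)
pos 5: 7 -> miss, evict 8, frames (6 4 5 7)
pos 6: 1 -> miss, evict 6, frames (4 5 7 1)
pos 7: 5 -> hit
pos 8: 1 -> hit
pos 9: 5 -> hit
pos 10: 6 -> miss, evict 4, frames (5 7 1 6)
At position 10, page 4 is evicted.

4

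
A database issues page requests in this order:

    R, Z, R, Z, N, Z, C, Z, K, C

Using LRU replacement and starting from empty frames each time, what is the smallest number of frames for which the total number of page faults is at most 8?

f=1: 10 faults
f=2: 6 faults
f=3: 5 faults
f=4: 5 faults
f=5: 5 faults
Smallest f with faults ≤ 8 is 2.

2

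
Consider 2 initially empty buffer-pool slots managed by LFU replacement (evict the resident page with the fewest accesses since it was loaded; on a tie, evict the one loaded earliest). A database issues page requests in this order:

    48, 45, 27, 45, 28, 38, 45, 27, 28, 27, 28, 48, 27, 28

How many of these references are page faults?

48 -> miss, frames (48)
45 -> miss, frames (48 45)
27 -> miss, evict 48, frames (45 27)
45 -> hit
28 -> miss, evict 27, frames (45 28)
38 -> miss, evict 28, frames (45 38)
45 -> hit
27 -> miss, evict 38, frames (45 27)
28 -> miss, evict 27, frames (45 28)
27 -> miss, evict 28, frames (45 27)
28 -> miss, evict 27, frames (45 28)
48 -> miss, evict 28, frames (45 48)
27 -> miss, evict 48, frames (45 27)
28 -> miss, evict 27, frames (45 28)
Page faults: 12.

12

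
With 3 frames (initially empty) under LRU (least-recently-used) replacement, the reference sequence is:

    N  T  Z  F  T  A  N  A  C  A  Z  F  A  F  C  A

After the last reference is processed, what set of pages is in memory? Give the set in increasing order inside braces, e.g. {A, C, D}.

N → fault, frames (N)
T → fault, frames (N T)
Z → fault, frames (N T Z)
F → fault, evict N, frames (T Z F)
T → hit
A → fault, evict Z, frames (F T A)
N → fault, evict F, frames (T A N)
A → hit
C → fault, evict T, frames (N A C)
A → hit
Z → fault, evict N, frames (C A Z)
F → fault, evict C, frames (A Z F)
A → hit
F → hit
C → fault, evict Z, frames (A F C)
A → hit

{A, C, F}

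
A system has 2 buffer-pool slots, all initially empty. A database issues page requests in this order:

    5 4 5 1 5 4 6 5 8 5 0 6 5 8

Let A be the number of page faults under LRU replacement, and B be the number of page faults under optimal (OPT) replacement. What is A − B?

Under LRU: F F . F . F F F F . F F F F → 11 faults.
Under OPT: F F . F . F F . F . F F . F → 9 faults.
A − B = 11 − 9 = 2.

2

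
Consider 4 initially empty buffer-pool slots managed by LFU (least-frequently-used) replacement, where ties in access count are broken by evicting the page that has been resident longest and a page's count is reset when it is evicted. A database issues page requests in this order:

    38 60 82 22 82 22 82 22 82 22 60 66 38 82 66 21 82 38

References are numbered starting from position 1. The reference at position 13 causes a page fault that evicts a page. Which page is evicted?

66

pos 1: 38 -> fault, frames [38]
pos 2: 60 -> fault, frames [38, 60]
pos 3: 82 -> fault, frames [38, 60, 82]
pos 4: 22 -> fault, frames [38, 60, 82, 22]
pos 5: 82 -> hit
pos 6: 22 -> hit
pos 7: 82 -> hit
pos 8: 22 -> hit
pos 9: 82 -> hit
pos 10: 22 -> hit
pos 11: 60 -> hit
pos 12: 66 -> fault, evict 38, frames [60, 82, 22, 66]
pos 13: 38 -> fault, evict 66, frames [60, 82, 22, 38]
At position 13, page 66 is evicted.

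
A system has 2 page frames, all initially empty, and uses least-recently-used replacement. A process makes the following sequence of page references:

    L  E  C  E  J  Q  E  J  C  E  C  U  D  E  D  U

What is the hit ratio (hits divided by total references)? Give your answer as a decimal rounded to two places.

0.19

L -> miss, frames (L)
E -> miss, frames (L E)
C -> miss, evict L, frames (E C)
E -> hit
J -> miss, evict C, frames (E J)
Q -> miss, evict E, frames (J Q)
E -> miss, evict J, frames (Q E)
J -> miss, evict Q, frames (E J)
C -> miss, evict E, frames (J C)
E -> miss, evict J, frames (C E)
C -> hit
U -> miss, evict E, frames (C U)
D -> miss, evict C, frames (U D)
E -> miss, evict U, frames (D E)
D -> hit
U -> miss, evict E, frames (D U)
Hits: 3 of 16 references → 3/16 = 0.1875.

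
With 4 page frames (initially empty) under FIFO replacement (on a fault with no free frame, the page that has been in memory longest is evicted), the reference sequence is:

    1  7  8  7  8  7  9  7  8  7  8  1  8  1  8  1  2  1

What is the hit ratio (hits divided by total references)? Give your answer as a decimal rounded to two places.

0.67

1 → fault, frames (1)
7 → fault, frames (1 7)
8 → fault, frames (1 7 8)
7 → hit
8 → hit
7 → hit
9 → fault, frames (1 7 8 9)
7 → hit
8 → hit
7 → hit
8 → hit
1 → hit
8 → hit
1 → hit
8 → hit
1 → hit
2 → fault, evict 1, frames (7 8 9 2)
1 → fault, evict 7, frames (8 9 2 1)
Hits: 12 of 18 references → 12/18 = 0.6667.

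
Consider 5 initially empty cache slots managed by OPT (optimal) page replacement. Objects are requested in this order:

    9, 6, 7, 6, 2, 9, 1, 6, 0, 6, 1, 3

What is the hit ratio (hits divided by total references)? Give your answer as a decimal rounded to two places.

9 -> miss, frames [9]
6 -> miss, frames [9, 6]
7 -> miss, frames [9, 6, 7]
6 -> hit
2 -> miss, frames [9, 6, 7, 2]
9 -> hit
1 -> miss, frames [9, 6, 7, 2, 1]
6 -> hit
0 -> miss, evict 2, frames [9, 6, 7, 1, 0]
6 -> hit
1 -> hit
3 -> miss, evict 0, frames [9, 6, 7, 1, 3]
Hits: 5 of 12 references → 5/12 = 0.4167.

0.42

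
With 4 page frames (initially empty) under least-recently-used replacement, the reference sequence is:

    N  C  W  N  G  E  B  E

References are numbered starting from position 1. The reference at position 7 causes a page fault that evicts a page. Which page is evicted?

pos 1: N → miss, frames [N]
pos 2: C → miss, frames [N, C]
pos 3: W → miss, frames [N, C, W]
pos 4: N → hit
pos 5: G → miss, frames [C, W, N, G]
pos 6: E → miss, evict C, frames [W, N, G, E]
pos 7: B → miss, evict W, frames [N, G, E, B]
At position 7, page W is evicted.

W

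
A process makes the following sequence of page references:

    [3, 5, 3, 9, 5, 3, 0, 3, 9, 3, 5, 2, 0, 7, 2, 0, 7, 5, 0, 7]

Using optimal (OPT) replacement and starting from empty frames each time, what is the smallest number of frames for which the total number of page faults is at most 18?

2

f=1: 20 faults
f=2: 13 faults
f=3: 8 faults
f=4: 6 faults
f=5: 6 faults
f=6: 6 faults
Smallest f with faults ≤ 18 is 2.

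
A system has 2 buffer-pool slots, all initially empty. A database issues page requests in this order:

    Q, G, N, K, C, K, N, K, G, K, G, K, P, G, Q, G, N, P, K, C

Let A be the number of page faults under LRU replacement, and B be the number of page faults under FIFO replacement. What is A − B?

Under LRU: F F F F F . F . F . . . F F F . F F F F → 14 faults.
Under FIFO: F F F F F . F F F . . . F . F F F F F F → 15 faults.
A − B = 14 − 15 = -1.

-1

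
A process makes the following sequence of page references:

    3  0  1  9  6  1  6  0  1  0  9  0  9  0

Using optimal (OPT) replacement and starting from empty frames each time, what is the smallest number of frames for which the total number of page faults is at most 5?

f=1: 14 faults
f=2: 7 faults
f=3: 6 faults
f=4: 5 faults
f=5: 5 faults
Smallest f with faults ≤ 5 is 4.

4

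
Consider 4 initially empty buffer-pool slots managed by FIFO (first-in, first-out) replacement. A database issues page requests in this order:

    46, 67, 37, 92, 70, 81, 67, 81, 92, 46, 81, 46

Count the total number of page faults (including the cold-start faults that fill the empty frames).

8

46: miss, frames {46}
67: miss, frames {46,67}
37: miss, frames {46,67,37}
92: miss, frames {46,67,37,92}
70: miss, evict 46, frames {67,37,92,70}
81: miss, evict 67, frames {37,92,70,81}
67: miss, evict 37, frames {92,70,81,67}
81: hit
92: hit
46: miss, evict 92, frames {70,81,67,46}
81: hit
46: hit
Page faults: 8.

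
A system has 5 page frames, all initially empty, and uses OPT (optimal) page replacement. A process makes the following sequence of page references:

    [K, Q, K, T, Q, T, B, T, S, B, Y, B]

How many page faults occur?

K: fault, frames (K)
Q: fault, frames (K Q)
K: hit
T: fault, frames (K Q T)
Q: hit
T: hit
B: fault, frames (K Q T B)
T: hit
S: fault, frames (K Q T B S)
B: hit
Y: fault, evict S, frames (K Q T B Y)
B: hit
Page faults: 6.

6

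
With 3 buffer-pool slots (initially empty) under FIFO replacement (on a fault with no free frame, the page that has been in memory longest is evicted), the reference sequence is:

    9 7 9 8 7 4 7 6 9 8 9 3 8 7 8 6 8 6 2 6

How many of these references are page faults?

9 → fault, frames [9]
7 → fault, frames [9, 7]
9 → hit
8 → fault, frames [9, 7, 8]
7 → hit
4 → fault, evict 9, frames [7, 8, 4]
7 → hit
6 → fault, evict 7, frames [8, 4, 6]
9 → fault, evict 8, frames [4, 6, 9]
8 → fault, evict 4, frames [6, 9, 8]
9 → hit
3 → fault, evict 6, frames [9, 8, 3]
8 → hit
7 → fault, evict 9, frames [8, 3, 7]
8 → hit
6 → fault, evict 8, frames [3, 7, 6]
8 → fault, evict 3, frames [7, 6, 8]
6 → hit
2 → fault, evict 7, frames [6, 8, 2]
6 → hit
Page faults: 12.

12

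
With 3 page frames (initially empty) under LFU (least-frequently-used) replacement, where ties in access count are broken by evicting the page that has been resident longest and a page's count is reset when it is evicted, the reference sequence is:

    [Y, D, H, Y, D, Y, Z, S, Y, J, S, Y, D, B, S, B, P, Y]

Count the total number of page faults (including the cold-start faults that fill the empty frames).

Y → miss, frames [Y]
D → miss, frames [Y, D]
H → miss, frames [Y, D, H]
Y → hit
D → hit
Y → hit
Z → miss, evict H, frames [Y, D, Z]
S → miss, evict Z, frames [Y, D, S]
Y → hit
J → miss, evict S, frames [Y, D, J]
S → miss, evict J, frames [Y, D, S]
Y → hit
D → hit
B → miss, evict S, frames [Y, D, B]
S → miss, evict B, frames [Y, D, S]
B → miss, evict S, frames [Y, D, B]
P → miss, evict B, frames [Y, D, P]
Y → hit
Page faults: 11.

11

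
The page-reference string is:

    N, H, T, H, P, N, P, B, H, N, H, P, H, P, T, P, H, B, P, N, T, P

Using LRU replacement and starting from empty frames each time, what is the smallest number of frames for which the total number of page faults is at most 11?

f=1: 22 faults
f=2: 16 faults
f=3: 13 faults
f=4: 9 faults
f=5: 5 faults
Smallest f with faults ≤ 11 is 4.

4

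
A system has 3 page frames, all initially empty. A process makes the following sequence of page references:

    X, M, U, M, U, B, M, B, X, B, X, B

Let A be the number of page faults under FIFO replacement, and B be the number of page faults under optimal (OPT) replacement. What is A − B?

Under FIFO: F F F . . F . . F . . . → 5 faults.
Under OPT: F F F . . F . . . . . . → 4 faults.
A − B = 5 − 4 = 1.

1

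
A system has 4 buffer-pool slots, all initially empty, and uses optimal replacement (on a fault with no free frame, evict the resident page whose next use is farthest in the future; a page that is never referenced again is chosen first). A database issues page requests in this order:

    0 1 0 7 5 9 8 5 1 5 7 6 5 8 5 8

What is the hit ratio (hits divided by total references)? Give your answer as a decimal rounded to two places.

0 → miss, frames [0]
1 → miss, frames [0, 1]
0 → hit
7 → miss, frames [0, 1, 7]
5 → miss, frames [0, 1, 7, 5]
9 → miss, evict 0, frames [1, 7, 5, 9]
8 → miss, evict 9, frames [1, 7, 5, 8]
5 → hit
1 → hit
5 → hit
7 → hit
6 → miss, evict 7, frames [1, 5, 8, 6]
5 → hit
8 → hit
5 → hit
8 → hit
Hits: 9 of 16 references → 9/16 = 0.5625.

0.56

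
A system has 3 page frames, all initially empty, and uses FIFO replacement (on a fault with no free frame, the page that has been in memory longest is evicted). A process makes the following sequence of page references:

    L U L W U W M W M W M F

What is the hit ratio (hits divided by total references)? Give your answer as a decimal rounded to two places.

0.58

L: fault, frames [L]
U: fault, frames [L, U]
L: hit
W: fault, frames [L, U, W]
U: hit
W: hit
M: fault, evict L, frames [U, W, M]
W: hit
M: hit
W: hit
M: hit
F: fault, evict U, frames [W, M, F]
Hits: 7 of 12 references → 7/12 = 0.5833.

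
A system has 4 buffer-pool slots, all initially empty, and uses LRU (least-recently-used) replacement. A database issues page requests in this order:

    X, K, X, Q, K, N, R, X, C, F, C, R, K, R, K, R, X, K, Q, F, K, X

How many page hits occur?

X → fault, frames {X}
K → fault, frames {X,K}
X → hit
Q → fault, frames {K,X,Q}
K → hit
N → fault, frames {X,Q,K,N}
R → fault, evict X, frames {Q,K,N,R}
X → fault, evict Q, frames {K,N,R,X}
C → fault, evict K, frames {N,R,X,C}
F → fault, evict N, frames {R,X,C,F}
C → hit
R → hit
K → fault, evict X, frames {F,C,R,K}
R → hit
K → hit
R → hit
X → fault, evict F, frames {C,K,R,X}
K → hit
Q → fault, evict C, frames {R,X,K,Q}
F → fault, evict R, frames {X,K,Q,F}
K → hit
X → hit
Hits: 10.

10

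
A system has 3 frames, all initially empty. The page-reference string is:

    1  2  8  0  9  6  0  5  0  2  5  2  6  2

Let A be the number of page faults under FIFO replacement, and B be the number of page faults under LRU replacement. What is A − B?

Under FIFO: F F F F F F . F F F . . F . → 10 faults.
Under LRU: F F F F F F . F . F . . F . → 9 faults.
A − B = 10 − 9 = 1.

1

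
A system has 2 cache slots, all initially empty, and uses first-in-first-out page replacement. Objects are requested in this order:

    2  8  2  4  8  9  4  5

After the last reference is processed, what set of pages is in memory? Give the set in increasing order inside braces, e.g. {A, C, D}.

{5, 9}

2: miss, frames [2]
8: miss, frames [2, 8]
2: hit
4: miss, evict 2, frames [8, 4]
8: hit
9: miss, evict 8, frames [4, 9]
4: hit
5: miss, evict 4, frames [9, 5]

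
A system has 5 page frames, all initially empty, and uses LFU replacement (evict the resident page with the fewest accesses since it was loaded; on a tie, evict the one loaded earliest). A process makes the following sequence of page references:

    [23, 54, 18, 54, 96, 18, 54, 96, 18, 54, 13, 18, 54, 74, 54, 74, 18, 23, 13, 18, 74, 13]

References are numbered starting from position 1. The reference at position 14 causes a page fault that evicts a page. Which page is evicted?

23

pos 1: 23: fault, frames [23]
pos 2: 54: fault, frames [23, 54]
pos 3: 18: fault, frames [23, 54, 18]
pos 4: 54: hit
pos 5: 96: fault, frames [23, 54, 18, 96]
pos 6: 18: hit
pos 7: 54: hit
pos 8: 96: hit
pos 9: 18: hit
pos 10: 54: hit
pos 11: 13: fault, frames [23, 54, 18, 96, 13]
pos 12: 18: hit
pos 13: 54: hit
pos 14: 74: fault, evict 23, frames [54, 18, 96, 13, 74]
At position 14, page 23 is evicted.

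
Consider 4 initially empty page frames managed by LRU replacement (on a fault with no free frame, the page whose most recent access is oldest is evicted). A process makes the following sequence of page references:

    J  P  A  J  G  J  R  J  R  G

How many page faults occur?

J -> fault, frames (J)
P -> fault, frames (J P)
A -> fault, frames (J P A)
J -> hit
G -> fault, frames (P A J G)
J -> hit
R -> fault, evict P, frames (A G J R)
J -> hit
R -> hit
G -> hit
Page faults: 5.

5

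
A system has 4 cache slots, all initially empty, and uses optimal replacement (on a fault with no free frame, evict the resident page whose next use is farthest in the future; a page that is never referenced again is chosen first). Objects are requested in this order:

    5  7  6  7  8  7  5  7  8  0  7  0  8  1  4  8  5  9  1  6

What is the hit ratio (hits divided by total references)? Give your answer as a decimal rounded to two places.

0.55

5 -> miss, frames [5]
7 -> miss, frames [5, 7]
6 -> miss, frames [5, 7, 6]
7 -> hit
8 -> miss, frames [5, 7, 6, 8]
7 -> hit
5 -> hit
7 -> hit
8 -> hit
0 -> miss, evict 6, frames [5, 7, 8, 0]
7 -> hit
0 -> hit
8 -> hit
1 -> miss, evict 0, frames [5, 7, 8, 1]
4 -> miss, evict 7, frames [5, 8, 1, 4]
8 -> hit
5 -> hit
9 -> miss, evict 4, frames [5, 8, 1, 9]
1 -> hit
6 -> miss, evict 9, frames [5, 8, 1, 6]
Hits: 11 of 20 references → 11/20 = 0.5500.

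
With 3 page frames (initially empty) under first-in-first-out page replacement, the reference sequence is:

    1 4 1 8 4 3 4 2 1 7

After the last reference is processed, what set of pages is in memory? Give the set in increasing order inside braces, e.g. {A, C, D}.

1 -> fault, frames (1)
4 -> fault, frames (1 4)
1 -> hit
8 -> fault, frames (1 4 8)
4 -> hit
3 -> fault, evict 1, frames (4 8 3)
4 -> hit
2 -> fault, evict 4, frames (8 3 2)
1 -> fault, evict 8, frames (3 2 1)
7 -> fault, evict 3, frames (2 1 7)

{1, 2, 7}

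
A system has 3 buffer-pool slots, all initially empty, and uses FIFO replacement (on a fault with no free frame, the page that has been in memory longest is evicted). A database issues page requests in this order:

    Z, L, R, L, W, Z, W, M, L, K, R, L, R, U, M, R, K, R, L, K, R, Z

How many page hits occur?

7

Z -> miss, frames (Z)
L -> miss, frames (Z L)
R -> miss, frames (Z L R)
L -> hit
W -> miss, evict Z, frames (L R W)
Z -> miss, evict L, frames (R W Z)
W -> hit
M -> miss, evict R, frames (W Z M)
L -> miss, evict W, frames (Z M L)
K -> miss, evict Z, frames (M L K)
R -> miss, evict M, frames (L K R)
L -> hit
R -> hit
U -> miss, evict L, frames (K R U)
M -> miss, evict K, frames (R U M)
R -> hit
K -> miss, evict R, frames (U M K)
R -> miss, evict U, frames (M K R)
L -> miss, evict M, frames (K R L)
K -> hit
R -> hit
Z -> miss, evict K, frames (R L Z)
Hits: 7.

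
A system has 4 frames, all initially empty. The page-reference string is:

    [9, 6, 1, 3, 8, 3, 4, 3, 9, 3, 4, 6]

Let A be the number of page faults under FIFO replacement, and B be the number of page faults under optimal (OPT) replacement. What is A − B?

2

Under FIFO: F F F F F . F . F . . F → 8 faults.
Under OPT: F F F F F . F . . . . . → 6 faults.
A − B = 8 − 6 = 2.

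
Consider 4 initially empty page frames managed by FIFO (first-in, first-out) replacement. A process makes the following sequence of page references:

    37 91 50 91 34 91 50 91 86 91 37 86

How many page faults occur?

37: miss, frames [37]
91: miss, frames [37, 91]
50: miss, frames [37, 91, 50]
91: hit
34: miss, frames [37, 91, 50, 34]
91: hit
50: hit
91: hit
86: miss, evict 37, frames [91, 50, 34, 86]
91: hit
37: miss, evict 91, frames [50, 34, 86, 37]
86: hit
Page faults: 6.

6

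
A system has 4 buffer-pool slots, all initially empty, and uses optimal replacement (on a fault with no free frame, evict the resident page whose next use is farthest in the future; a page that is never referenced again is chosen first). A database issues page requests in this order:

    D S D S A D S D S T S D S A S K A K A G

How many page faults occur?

6

D: miss, frames (D)
S: miss, frames (D S)
D: hit
S: hit
A: miss, frames (D S A)
D: hit
S: hit
D: hit
S: hit
T: miss, frames (D S A T)
S: hit
D: hit
S: hit
A: hit
S: hit
K: miss, evict T, frames (D S A K)
A: hit
K: hit
A: hit
G: miss, evict K, frames (D S A G)
Page faults: 6.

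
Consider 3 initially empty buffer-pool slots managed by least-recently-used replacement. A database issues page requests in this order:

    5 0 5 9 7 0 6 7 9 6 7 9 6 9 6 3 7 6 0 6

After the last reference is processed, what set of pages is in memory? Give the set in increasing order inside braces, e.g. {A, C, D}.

5: fault, frames {5}
0: fault, frames {5,0}
5: hit
9: fault, frames {0,5,9}
7: fault, evict 0, frames {5,9,7}
0: fault, evict 5, frames {9,7,0}
6: fault, evict 9, frames {7,0,6}
7: hit
9: fault, evict 0, frames {6,7,9}
6: hit
7: hit
9: hit
6: hit
9: hit
6: hit
3: fault, evict 7, frames {9,6,3}
7: fault, evict 9, frames {6,3,7}
6: hit
0: fault, evict 3, frames {7,6,0}
6: hit

{0, 6, 7}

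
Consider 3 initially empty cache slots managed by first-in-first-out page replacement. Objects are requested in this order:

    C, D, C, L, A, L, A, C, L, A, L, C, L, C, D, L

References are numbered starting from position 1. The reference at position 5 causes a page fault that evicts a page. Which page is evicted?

pos 1: C -> fault, frames [C]
pos 2: D -> fault, frames [C, D]
pos 3: C -> hit
pos 4: L -> fault, frames [C, D, L]
pos 5: A -> fault, evict C, frames [D, L, A]
At position 5, page C is evicted.

C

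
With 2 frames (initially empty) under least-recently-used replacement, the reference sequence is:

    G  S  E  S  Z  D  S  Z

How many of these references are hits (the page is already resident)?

G: miss, frames {G}
S: miss, frames {G,S}
E: miss, evict G, frames {S,E}
S: hit
Z: miss, evict E, frames {S,Z}
D: miss, evict S, frames {Z,D}
S: miss, evict Z, frames {D,S}
Z: miss, evict D, frames {S,Z}
Hits: 1.

1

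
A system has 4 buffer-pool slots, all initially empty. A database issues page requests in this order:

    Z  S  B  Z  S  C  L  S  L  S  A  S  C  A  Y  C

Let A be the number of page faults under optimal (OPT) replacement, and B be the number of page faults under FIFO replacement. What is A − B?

Under OPT: F F F . . F F . . . F . . . F . → 7 faults.
Under FIFO: F F F . . F F . . . F F . . F F → 9 faults.
A − B = 7 − 9 = -2.

-2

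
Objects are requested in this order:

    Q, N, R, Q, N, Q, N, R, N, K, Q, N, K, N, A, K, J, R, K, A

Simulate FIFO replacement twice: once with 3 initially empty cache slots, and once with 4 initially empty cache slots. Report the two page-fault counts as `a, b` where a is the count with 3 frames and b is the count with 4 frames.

11, 6

3 frames: F F F . . . . . . F F F . . F F F F . F → 11 faults.
4 frames: F F F . . . . . . F . . . . F . F . . . → 6 faults.
6 < 11: adding a frame reduced faults, as is typical.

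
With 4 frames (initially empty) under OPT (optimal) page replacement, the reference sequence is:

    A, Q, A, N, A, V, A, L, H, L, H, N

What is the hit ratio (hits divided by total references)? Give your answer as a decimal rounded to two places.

A → miss, frames (A)
Q → miss, frames (A Q)
A → hit
N → miss, frames (A Q N)
A → hit
V → miss, frames (A Q N V)
A → hit
L → miss, evict V, frames (A Q N L)
H → miss, evict Q, frames (A N L H)
L → hit
H → hit
N → hit
Hits: 6 of 12 references → 6/12 = 0.5000.

0.50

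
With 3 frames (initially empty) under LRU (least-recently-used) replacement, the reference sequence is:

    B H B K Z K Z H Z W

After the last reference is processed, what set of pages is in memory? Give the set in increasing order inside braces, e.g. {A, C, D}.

B: miss, frames [B]
H: miss, frames [B, H]
B: hit
K: miss, frames [H, B, K]
Z: miss, evict H, frames [B, K, Z]
K: hit
Z: hit
H: miss, evict B, frames [K, Z, H]
Z: hit
W: miss, evict K, frames [H, Z, W]

{H, W, Z}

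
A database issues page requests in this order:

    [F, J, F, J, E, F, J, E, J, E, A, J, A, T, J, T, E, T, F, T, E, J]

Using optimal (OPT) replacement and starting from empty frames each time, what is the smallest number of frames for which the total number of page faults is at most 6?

f=1: 22 faults
f=2: 10 faults
f=3: 7 faults
f=4: 5 faults
f=5: 5 faults
Smallest f with faults ≤ 6 is 4.

4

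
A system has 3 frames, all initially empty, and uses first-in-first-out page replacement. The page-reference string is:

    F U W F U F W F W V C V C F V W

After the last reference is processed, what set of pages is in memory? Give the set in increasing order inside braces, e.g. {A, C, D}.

F: fault, frames {F}
U: fault, frames {F,U}
W: fault, frames {F,U,W}
F: hit
U: hit
F: hit
W: hit
F: hit
W: hit
V: fault, evict F, frames {U,W,V}
C: fault, evict U, frames {W,V,C}
V: hit
C: hit
F: fault, evict W, frames {V,C,F}
V: hit
W: fault, evict V, frames {C,F,W}

{C, F, W}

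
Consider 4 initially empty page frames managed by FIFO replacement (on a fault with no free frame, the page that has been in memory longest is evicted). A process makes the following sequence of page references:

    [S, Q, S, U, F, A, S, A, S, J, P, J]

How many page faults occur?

S: fault, frames [S]
Q: fault, frames [S, Q]
S: hit
U: fault, frames [S, Q, U]
F: fault, frames [S, Q, U, F]
A: fault, evict S, frames [Q, U, F, A]
S: fault, evict Q, frames [U, F, A, S]
A: hit
S: hit
J: fault, evict U, frames [F, A, S, J]
P: fault, evict F, frames [A, S, J, P]
J: hit
Page faults: 8.

8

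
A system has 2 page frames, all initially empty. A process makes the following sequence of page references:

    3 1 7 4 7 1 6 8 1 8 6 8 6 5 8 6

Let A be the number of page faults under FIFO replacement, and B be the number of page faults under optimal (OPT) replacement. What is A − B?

Under FIFO: F F F F . F F F F . F F . F . F → 12 faults.
Under OPT: F F F F . F F F . . F . . F . F → 10 faults.
A − B = 12 − 10 = 2.

2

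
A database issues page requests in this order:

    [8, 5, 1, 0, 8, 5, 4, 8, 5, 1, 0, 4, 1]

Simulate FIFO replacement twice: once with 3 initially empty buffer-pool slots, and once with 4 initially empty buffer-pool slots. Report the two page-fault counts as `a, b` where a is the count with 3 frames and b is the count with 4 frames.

3 frames: F F F F F F F . . F F . . → 9 faults.
4 frames: F F F F . . F F F F F F . → 10 faults.
10 > 9: adding a frame increased faults — Belady's anomaly.

9, 10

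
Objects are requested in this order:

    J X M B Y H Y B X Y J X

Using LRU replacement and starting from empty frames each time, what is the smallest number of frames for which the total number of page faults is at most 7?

f=1: 12 faults
f=2: 11 faults
f=3: 8 faults
f=4: 8 faults
f=5: 7 faults
f=6: 6 faults
Smallest f with faults ≤ 7 is 5.

5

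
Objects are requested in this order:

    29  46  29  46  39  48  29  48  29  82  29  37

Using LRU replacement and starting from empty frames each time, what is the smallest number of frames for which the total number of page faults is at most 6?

f=1: 12 faults
f=2: 7 faults
f=3: 7 faults
f=4: 6 faults
f=5: 6 faults
f=6: 6 faults
Smallest f with faults ≤ 6 is 4.

4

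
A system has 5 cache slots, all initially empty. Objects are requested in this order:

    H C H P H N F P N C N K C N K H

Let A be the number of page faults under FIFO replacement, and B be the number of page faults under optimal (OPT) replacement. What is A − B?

1

Under FIFO: F F . F . F F . . . . F . . . F → 7 faults.
Under OPT: F F . F . F F . . . . F . . . . → 6 faults.
A − B = 7 − 6 = 1.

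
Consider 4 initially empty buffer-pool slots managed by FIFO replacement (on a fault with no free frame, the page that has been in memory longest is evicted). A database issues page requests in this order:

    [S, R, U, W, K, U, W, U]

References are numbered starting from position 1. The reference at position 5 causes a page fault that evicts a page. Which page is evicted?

pos 1: S -> miss, frames [S]
pos 2: R -> miss, frames [S, R]
pos 3: U -> miss, frames [S, R, U]
pos 4: W -> miss, frames [S, R, U, W]
pos 5: K -> miss, evict S, frames [R, U, W, K]
At position 5, page S is evicted.

S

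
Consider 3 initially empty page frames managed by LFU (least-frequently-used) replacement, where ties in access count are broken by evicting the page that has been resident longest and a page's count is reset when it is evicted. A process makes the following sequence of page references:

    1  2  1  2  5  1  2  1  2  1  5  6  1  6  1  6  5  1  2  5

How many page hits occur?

15

1 -> fault, frames (1)
2 -> fault, frames (1 2)
1 -> hit
2 -> hit
5 -> fault, frames (1 2 5)
1 -> hit
2 -> hit
1 -> hit
2 -> hit
1 -> hit
5 -> hit
6 -> fault, evict 5, frames (1 2 6)
1 -> hit
6 -> hit
1 -> hit
6 -> hit
5 -> fault, evict 6, frames (1 2 5)
1 -> hit
2 -> hit
5 -> hit
Hits: 15.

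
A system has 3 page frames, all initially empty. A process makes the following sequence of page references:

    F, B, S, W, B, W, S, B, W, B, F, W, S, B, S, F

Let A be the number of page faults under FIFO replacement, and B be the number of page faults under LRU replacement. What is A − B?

-1

Under FIFO: F F F F . . . . . . F . . F F . → 7 faults.
Under LRU: F F F F . . . . . . F . F F . F → 8 faults.
A − B = 7 − 8 = -1.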